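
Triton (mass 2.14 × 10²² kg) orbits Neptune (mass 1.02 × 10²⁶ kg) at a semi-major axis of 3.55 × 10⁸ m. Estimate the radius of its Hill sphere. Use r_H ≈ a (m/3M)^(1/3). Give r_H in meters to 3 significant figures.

1.46 × 10⁷ m

r_H ≈ a (m/3M)^(1/3)
    = (3.55 × 10⁸) × (2.14 × 10²² / (3 × 1.02 × 10²⁶))^(1/3)
    = 1.46 × 10⁷ m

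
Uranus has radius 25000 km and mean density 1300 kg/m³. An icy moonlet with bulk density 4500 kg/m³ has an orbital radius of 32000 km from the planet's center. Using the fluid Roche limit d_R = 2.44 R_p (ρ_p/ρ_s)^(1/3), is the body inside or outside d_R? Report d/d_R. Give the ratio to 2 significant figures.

d_R = 2.44 × (25000 km) × (1300/4500)^(1/3) = 40320 km
d/d_R = (32000) / (40320) = 0.79
Since d/d_R < 1, the body is inside the Roche limit.

inside; d/d_R ≈ 0.79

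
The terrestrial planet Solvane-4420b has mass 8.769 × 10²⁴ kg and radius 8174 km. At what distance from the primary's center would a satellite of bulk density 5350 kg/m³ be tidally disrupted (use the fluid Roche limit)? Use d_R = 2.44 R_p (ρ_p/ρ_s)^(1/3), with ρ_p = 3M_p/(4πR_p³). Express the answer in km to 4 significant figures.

17850 km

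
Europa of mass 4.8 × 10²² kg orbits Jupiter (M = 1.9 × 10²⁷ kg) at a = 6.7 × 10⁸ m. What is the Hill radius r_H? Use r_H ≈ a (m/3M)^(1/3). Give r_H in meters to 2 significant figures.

1.4 × 10⁷ m

r_H ≈ a (m/3M)^(1/3)
    = (6.7 × 10⁸) × (4.8 × 10²² / (3 × 1.9 × 10²⁷))^(1/3)
    = 1.4 × 10⁷ m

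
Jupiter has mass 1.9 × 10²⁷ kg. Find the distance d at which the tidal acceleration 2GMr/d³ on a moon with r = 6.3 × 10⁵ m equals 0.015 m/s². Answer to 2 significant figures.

2GMr/d³ = a_tidal  ⇒  d = (2GMr / a_tidal)^(1/3)
d = (2 × 6.674×10⁻¹¹ × (1.9 × 10²⁷) × (6.3 × 10⁵) / (0.015))^(1/3)
  = 2.2 × 10⁸ m

2.2 × 10⁸ m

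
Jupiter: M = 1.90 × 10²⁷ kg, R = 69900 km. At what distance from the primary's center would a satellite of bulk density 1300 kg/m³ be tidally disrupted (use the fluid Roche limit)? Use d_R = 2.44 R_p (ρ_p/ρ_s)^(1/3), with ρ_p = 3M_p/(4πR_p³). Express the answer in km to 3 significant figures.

ρ_p = 3M_p/(4πR_p³) = 3 × (1.90 × 10²⁷) / (4π × (6.99 × 10⁷ m)³) = 1330 kg/m³
d_R = 2.44 × 69900 km × (1330/1300)^(1/3)
    = 1.72 × 10⁵ km

1.72 × 10⁵ km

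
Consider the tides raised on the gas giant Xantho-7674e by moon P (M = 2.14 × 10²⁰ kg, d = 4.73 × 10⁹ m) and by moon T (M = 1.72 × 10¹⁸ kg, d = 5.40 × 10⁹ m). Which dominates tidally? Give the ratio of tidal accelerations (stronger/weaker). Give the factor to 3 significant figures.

Compare M/d³ for the two perturbers:
Moon P: (2.14 × 10²⁰) / (4.73 × 10⁹)³ = 2.022 × 10⁻⁹
Moon T: (1.72 × 10¹⁸) / (5.40 × 10⁹)³ = 1.092 × 10⁻¹¹
Ratio (larger/smaller) = 185

Moon P, by a factor of ≈ 185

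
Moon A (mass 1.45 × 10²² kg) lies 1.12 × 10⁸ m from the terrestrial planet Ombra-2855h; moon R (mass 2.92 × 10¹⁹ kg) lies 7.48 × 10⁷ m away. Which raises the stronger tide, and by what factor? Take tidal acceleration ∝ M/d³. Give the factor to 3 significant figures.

Moon A, by a factor of ≈ 148

Compare M/d³ for the two perturbers:
Moon A: (1.45 × 10²²) / (1.12 × 10⁸)³ = 1.032 × 10⁻²
Moon R: (2.92 × 10¹⁹) / (7.48 × 10⁷)³ = 6.977 × 10⁻⁵
Ratio (larger/smaller) = 148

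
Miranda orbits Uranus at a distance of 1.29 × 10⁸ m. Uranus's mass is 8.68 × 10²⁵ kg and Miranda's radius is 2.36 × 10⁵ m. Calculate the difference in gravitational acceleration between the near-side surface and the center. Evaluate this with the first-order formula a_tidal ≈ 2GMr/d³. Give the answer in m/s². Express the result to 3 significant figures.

Δg = 2GMr/d³
   = 2 × (6.674 × 10⁻¹¹) × (8.68 × 10²⁵) × (2.36 × 10⁵) / (1.29 × 10⁸)³
   = 1.27 × 10⁻³ m/s²

1.27 × 10⁻³ m/s²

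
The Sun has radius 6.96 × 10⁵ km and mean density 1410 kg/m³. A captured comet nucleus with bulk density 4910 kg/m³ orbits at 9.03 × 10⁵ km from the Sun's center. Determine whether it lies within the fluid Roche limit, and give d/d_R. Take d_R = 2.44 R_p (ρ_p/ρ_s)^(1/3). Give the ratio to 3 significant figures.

inside; d/d_R ≈ 0.806

d_R = 2.44 × (6.96 × 10⁵ km) × (1410/4910)^(1/3) = 1.120 × 10⁶ km
d/d_R = (9.03 × 10⁵) / (1.120 × 10⁶) = 0.806
Since d/d_R < 1, the body is inside the Roche limit.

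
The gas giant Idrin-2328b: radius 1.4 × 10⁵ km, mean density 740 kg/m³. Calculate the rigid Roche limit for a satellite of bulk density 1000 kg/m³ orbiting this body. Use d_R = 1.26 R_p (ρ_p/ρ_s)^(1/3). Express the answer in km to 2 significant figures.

1.6 × 10⁵ km

d_R = 1.26 × 1.4 × 10⁵ km × (740/1000)^(1/3)
    = 1.6 × 10⁵ km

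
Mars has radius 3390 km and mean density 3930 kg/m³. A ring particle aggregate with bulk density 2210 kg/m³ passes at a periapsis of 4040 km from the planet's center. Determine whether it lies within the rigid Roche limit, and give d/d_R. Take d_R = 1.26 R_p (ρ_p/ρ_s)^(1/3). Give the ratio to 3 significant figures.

inside; d/d_R ≈ 0.781

d_R = 1.26 × (3390 km) × (3930/2210)^(1/3) = 5175 km
d/d_R = (4040) / (5175) = 0.781
Since d/d_R < 1, the body is inside the Roche limit.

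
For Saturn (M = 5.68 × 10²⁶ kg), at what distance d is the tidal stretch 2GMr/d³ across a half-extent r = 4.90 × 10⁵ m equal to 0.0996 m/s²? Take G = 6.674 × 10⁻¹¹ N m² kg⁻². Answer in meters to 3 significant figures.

2GMr/d³ = a_tidal  ⇒  d = (2GMr / a_tidal)^(1/3)
d = (2 × 6.674×10⁻¹¹ × (5.68 × 10²⁶) × (4.90 × 10⁵) / (0.0996))^(1/3)
  = 7.20 × 10⁷ m

7.20 × 10⁷ m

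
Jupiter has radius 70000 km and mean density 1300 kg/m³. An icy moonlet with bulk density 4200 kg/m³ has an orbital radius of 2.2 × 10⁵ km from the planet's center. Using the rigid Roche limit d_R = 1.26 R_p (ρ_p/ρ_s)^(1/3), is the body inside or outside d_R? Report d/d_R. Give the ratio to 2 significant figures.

d_R = 1.26 × (70000 km) × (1300/4200)^(1/3) = 59660 km
d/d_R = (2.2 × 10⁵) / (59660) = 3.7
Since d/d_R > 1, the body is outside the Roche limit.

outside; d/d_R ≈ 3.7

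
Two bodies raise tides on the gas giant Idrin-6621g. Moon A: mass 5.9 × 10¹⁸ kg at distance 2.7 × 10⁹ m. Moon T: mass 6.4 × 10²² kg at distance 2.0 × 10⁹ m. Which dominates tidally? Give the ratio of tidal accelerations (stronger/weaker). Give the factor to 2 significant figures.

Moon T, by a factor of ≈ 27000

Compare M/d³ for the two perturbers:
Moon A: (5.9 × 10¹⁸) / (2.7 × 10⁹)³ = 2.998 × 10⁻¹⁰
Moon T: (6.4 × 10²²) / (2.0 × 10⁹)³ = 8.000 × 10⁻⁶
Ratio (larger/smaller) = 27000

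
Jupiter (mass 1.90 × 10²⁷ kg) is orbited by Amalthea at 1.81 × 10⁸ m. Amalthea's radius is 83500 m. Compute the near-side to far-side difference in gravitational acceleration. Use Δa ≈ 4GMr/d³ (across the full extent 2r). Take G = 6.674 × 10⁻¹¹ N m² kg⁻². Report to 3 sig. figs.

7.14 × 10⁻³ m/s²

Δg = 4GMr/d³
   = 4 × (6.674 × 10⁻¹¹) × (1.90 × 10²⁷) × (83500) / (1.81 × 10⁸)³
   = 7.14 × 10⁻³ m/s²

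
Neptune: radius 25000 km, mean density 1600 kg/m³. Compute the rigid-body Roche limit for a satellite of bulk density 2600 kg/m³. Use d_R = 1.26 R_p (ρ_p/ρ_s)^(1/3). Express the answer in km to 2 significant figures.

27000 km

d_R = 1.26 × 25000 km × (1600/2600)^(1/3)
    = 27000 km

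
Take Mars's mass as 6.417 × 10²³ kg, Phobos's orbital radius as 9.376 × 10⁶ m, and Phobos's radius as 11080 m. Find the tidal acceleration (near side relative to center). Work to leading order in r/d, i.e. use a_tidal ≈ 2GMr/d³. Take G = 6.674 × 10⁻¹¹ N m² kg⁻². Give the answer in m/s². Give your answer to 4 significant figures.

1.151 × 10⁻³ m/s²

Δg = 2GMr/d³
   = 2 × (6.674 × 10⁻¹¹) × (6.417 × 10²³) × (11080) / (9.376 × 10⁶)³
   = 1.151 × 10⁻³ m/s²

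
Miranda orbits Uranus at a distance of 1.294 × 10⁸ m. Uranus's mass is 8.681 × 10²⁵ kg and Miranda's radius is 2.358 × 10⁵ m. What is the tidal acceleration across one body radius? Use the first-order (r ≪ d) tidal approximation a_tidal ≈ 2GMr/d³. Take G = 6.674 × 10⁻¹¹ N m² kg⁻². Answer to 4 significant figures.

Δg = 2GMr/d³
   = 2 × (6.674 × 10⁻¹¹) × (8.681 × 10²⁵) × (2.358 × 10⁵) / (1.294 × 10⁸)³
   = 1.261 × 10⁻³ m/s²

1.261 × 10⁻³ m/s²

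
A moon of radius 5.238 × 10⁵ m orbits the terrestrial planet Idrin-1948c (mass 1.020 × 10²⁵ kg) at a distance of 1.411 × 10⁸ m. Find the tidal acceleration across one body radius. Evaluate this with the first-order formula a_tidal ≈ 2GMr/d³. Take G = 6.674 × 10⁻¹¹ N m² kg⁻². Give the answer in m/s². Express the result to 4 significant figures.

Δa = 2GMr/d³
   = 2 × (6.674 × 10⁻¹¹) × (1.020 × 10²⁵) × (5.238 × 10⁵) / (1.411 × 10⁸)³
   = 2.539 × 10⁻⁴ m/s²

2.539 × 10⁻⁴ m/s²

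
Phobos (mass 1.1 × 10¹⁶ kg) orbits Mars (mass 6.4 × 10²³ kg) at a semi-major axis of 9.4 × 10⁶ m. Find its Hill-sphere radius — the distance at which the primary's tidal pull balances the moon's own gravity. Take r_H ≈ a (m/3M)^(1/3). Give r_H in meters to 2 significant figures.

1.7 × 10⁴ m

r_H ≈ a (m/3M)^(1/3)
    = (9.4 × 10⁶) × (1.1 × 10¹⁶ / (3 × 6.4 × 10²³))^(1/3)
    = 1.7 × 10⁴ m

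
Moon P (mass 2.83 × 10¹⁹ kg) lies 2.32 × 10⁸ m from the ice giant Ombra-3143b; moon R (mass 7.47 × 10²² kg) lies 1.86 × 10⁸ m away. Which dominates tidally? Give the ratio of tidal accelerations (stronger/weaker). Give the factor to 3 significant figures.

Moon R, by a factor of ≈ 5120

Tidal stretch scales as M/d³; compute that for each body.
Moon P: (2.83 × 10¹⁹) / (2.32 × 10⁸)³ = 2.266 × 10⁻⁶
Moon R: (7.47 × 10²²) / (1.86 × 10⁸)³ = 1.161 × 10⁻²
Ratio (larger/smaller) = 5120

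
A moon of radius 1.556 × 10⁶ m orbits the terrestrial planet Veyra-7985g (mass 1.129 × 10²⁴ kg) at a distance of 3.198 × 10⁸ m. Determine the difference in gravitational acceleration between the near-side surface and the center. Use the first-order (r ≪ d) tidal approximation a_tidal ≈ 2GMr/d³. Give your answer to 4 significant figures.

Since r ≪ d, expand the inverse-square field across one radius to get the leading 2GMr/d³ term.
Δg = 2GMr/d³
   = 2 × (6.674 × 10⁻¹¹) × (1.129 × 10²⁴) × (1.556 × 10⁶) / (3.198 × 10⁸)³
   = 7.169 × 10⁻⁶ m/s²

7.169 × 10⁻⁶ m/s²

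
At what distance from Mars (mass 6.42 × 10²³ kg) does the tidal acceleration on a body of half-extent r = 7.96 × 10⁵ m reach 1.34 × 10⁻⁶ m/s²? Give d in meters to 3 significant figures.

2GMr/d³ = a_tidal  ⇒  d = (2GMr / a_tidal)^(1/3)
d = (2 × 6.674×10⁻¹¹ × (6.42 × 10²³) × (7.96 × 10⁵) / (1.34 × 10⁻⁶))^(1/3)
  = 3.71 × 10⁸ m

3.71 × 10⁸ m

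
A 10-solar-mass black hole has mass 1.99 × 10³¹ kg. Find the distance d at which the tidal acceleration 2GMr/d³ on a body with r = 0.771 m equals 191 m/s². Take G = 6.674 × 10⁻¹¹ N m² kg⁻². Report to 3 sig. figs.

2.21 × 10⁶ m

2GMr/d³ = a_tidal  ⇒  d = (2GMr / a_tidal)^(1/3)
d = (2 × 6.674×10⁻¹¹ × (1.99 × 10³¹) × (0.771) / (191))^(1/3)
  = 2.21 × 10⁶ m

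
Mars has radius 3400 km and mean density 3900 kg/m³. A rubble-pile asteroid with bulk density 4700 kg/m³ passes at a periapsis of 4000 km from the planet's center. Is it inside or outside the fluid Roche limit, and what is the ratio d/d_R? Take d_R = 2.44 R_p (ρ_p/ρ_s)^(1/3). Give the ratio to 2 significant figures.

inside; d/d_R ≈ 0.51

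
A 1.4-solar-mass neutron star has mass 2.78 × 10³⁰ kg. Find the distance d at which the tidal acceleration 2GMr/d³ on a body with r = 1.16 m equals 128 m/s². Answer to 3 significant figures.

1.50 × 10⁶ m

2GMr/d³ = a_tidal  ⇒  d = (2GMr / a_tidal)^(1/3)
d = (2 × 6.674×10⁻¹¹ × (2.78 × 10³⁰) × (1.16) / (128))^(1/3)
  = 1.50 × 10⁶ m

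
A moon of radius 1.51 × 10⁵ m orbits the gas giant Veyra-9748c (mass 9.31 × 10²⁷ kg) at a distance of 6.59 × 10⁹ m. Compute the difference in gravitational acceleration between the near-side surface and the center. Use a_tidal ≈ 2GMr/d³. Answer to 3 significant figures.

a_tidal = 2GMr/d³
        = 2 × (6.674 × 10⁻¹¹) × (9.31 × 10²⁷) × (1.51 × 10⁵) / (6.59 × 10⁹)³
        = 6.56 × 10⁻⁷ m/s²

6.56 × 10⁻⁷ m/s²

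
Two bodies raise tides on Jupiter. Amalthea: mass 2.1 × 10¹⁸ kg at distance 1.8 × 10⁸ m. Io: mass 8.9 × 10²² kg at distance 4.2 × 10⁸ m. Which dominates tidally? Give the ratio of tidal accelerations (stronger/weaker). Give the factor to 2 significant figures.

Io, by a factor of ≈ 3300

The tide-raising term goes as M/d³ (the gradient of a 1/d² field).
Amalthea: (2.1 × 10¹⁸) / (1.8 × 10⁸)³ = 3.601 × 10⁻⁷
Io: (8.9 × 10²²) / (4.2 × 10⁸)³ = 1.201 × 10⁻³
Ratio (larger/smaller) = 3300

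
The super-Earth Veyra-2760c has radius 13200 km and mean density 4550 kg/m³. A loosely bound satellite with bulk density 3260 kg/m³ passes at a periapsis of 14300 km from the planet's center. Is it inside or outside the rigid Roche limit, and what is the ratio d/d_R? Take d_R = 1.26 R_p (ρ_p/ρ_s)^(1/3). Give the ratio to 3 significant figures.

d_R = 1.26 × (13200 km) × (4550/3260)^(1/3) = 18590 km
d/d_R = (14300) / (18590) = 0.769
Since d/d_R < 1, the body is inside the Roche limit.

inside; d/d_R ≈ 0.769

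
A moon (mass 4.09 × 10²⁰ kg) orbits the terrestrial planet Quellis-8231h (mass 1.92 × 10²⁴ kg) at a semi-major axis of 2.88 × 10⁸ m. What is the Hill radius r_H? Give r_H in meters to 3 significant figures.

r_H ≈ a (m/3M)^(1/3)
    = (2.88 × 10⁸) × (4.09 × 10²⁰ / (3 × 1.92 × 10²⁴))^(1/3)
    = 1.19 × 10⁷ m

1.19 × 10⁷ m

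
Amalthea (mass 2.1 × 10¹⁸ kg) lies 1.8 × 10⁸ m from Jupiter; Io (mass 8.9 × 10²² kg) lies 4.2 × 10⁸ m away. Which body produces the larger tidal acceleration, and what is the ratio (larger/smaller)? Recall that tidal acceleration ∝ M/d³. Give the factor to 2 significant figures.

Io, by a factor of ≈ 3300

The tide-raising term goes as M/d³ (the gradient of a 1/d² field).
Amalthea: (2.1 × 10¹⁸) / (1.8 × 10⁸)³ = 3.601 × 10⁻⁷
Io: (8.9 × 10²²) / (4.2 × 10⁸)³ = 1.201 × 10⁻³
Ratio (larger/smaller) = 3300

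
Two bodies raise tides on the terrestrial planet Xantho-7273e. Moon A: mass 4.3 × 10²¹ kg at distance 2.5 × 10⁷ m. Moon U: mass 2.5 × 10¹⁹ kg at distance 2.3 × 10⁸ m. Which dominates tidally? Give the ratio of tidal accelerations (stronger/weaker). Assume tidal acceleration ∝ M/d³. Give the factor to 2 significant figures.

Moon A, by a factor of ≈ 1.3 × 10⁵

The tide-raising term goes as M/d³ (the gradient of a 1/d² field).
Moon A: (4.3 × 10²¹) / (2.5 × 10⁷)³ = 2.752 × 10⁻¹
Moon U: (2.5 × 10¹⁹) / (2.3 × 10⁸)³ = 2.055 × 10⁻⁶
Ratio (larger/smaller) = 1.3 × 10⁵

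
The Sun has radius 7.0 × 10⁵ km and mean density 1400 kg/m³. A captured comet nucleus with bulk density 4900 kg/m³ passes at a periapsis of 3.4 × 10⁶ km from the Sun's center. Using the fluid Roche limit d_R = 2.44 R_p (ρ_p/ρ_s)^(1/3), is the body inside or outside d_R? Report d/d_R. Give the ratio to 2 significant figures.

d_R = 2.44 × (7.0 × 10⁵ km) × (1400/4900)^(1/3) = 1.125 × 10⁶ km
d/d_R = (3.4 × 10⁶) / (1.125 × 10⁶) = 3.0
Since d/d_R > 1, the body is outside the Roche limit.

outside; d/d_R ≈ 3.0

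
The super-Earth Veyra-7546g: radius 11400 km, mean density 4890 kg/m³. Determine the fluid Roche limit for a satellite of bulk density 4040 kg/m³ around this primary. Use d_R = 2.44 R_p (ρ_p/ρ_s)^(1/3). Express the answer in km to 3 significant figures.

29600 km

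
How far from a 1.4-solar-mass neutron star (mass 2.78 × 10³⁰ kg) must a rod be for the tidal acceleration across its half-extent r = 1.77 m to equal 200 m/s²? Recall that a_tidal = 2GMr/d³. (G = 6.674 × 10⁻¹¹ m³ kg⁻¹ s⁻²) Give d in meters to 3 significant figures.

1.49 × 10⁶ m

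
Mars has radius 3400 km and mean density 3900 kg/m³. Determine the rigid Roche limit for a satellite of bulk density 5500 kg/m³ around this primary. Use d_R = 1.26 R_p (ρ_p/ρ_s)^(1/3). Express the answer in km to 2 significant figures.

3800 km

d_R = 1.26 × 3400 km × (3900/5500)^(1/3)
    = 3800 km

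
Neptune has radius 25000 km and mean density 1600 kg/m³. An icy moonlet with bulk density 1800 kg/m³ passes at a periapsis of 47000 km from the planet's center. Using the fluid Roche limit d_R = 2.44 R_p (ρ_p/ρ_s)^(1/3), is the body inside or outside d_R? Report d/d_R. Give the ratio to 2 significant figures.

inside; d/d_R ≈ 0.80

d_R = 2.44 × (25000 km) × (1600/1800)^(1/3) = 58650 km
d/d_R = (47000) / (58650) = 0.80
Since d/d_R < 1, the body is inside the Roche limit.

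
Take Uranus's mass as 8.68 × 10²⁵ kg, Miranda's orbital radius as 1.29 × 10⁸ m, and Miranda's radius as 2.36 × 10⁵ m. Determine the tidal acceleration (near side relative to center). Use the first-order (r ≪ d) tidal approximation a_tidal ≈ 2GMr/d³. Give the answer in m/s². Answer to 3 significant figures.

Since r ≪ d, expand the inverse-square field across one radius to get the leading 2GMr/d³ term.
a_tidal = 2GMr/d³
        = 2 × (6.674 × 10⁻¹¹) × (8.68 × 10²⁵) × (2.36 × 10⁵) / (1.29 × 10⁸)³
        = 1.27 × 10⁻³ m/s²

1.27 × 10⁻³ m/s²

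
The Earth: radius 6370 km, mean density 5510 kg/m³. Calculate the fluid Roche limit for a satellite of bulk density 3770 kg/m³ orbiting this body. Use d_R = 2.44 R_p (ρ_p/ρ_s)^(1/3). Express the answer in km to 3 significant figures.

17600 km

d_R = 2.44 × 6370 km × (5510/3770)^(1/3)
    = 17600 km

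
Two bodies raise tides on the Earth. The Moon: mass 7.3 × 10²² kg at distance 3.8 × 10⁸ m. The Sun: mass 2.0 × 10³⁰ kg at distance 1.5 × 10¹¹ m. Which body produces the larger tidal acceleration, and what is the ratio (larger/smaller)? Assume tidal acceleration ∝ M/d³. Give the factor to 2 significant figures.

Tidal acceleration ∝ M/d³, so compare M/d³ for each.
The Moon: (7.3 × 10²²) / (3.8 × 10⁸)³ = 1.330 × 10⁻³
The Sun: (2.0 × 10³⁰) / (1.5 × 10¹¹)³ = 5.926 × 10⁻⁴
Ratio (larger/smaller) = 2.2

The Moon, by a factor of ≈ 2.2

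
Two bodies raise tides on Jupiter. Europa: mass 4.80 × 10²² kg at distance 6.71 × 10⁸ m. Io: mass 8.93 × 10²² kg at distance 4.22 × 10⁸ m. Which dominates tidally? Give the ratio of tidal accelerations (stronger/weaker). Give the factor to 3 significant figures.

Io, by a factor of ≈ 7.48

Tidal stretch scales as M/d³; compute that for each body.
Europa: (4.80 × 10²²) / (6.71 × 10⁸)³ = 1.589 × 10⁻⁴
Io: (8.93 × 10²²) / (4.22 × 10⁸)³ = 1.188 × 10⁻³
Ratio (larger/smaller) = 7.48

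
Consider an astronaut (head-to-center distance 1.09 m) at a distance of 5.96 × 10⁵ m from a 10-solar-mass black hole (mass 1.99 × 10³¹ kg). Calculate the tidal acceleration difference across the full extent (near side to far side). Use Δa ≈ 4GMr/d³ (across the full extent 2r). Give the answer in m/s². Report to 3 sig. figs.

Δg = 4GMr/d³
   = 4 × (6.674 × 10⁻¹¹) × (1.99 × 10³¹) × (1.09) / (5.96 × 10⁵)³
   = 2.74 × 10⁴ m/s²

2.74 × 10⁴ m/s²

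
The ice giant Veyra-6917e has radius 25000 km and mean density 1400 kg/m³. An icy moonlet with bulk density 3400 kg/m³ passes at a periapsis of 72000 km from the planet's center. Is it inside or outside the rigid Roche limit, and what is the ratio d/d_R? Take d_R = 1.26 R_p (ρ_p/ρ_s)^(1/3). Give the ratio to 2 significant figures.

outside; d/d_R ≈ 3.1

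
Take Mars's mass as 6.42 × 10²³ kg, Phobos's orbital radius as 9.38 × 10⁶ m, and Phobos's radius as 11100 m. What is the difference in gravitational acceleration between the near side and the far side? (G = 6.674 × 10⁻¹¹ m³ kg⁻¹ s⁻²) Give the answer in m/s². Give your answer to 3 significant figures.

2.31 × 10⁻³ m/s²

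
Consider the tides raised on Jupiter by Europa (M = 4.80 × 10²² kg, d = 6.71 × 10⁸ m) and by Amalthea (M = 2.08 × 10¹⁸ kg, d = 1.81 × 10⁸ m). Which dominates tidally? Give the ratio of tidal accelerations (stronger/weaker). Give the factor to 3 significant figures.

Europa, by a factor of ≈ 453

Compare M/d³ for the two perturbers:
Europa: (4.80 × 10²²) / (6.71 × 10⁸)³ = 1.589 × 10⁻⁴
Amalthea: (2.08 × 10¹⁸) / (1.81 × 10⁸)³ = 3.508 × 10⁻⁷
Ratio (larger/smaller) = 453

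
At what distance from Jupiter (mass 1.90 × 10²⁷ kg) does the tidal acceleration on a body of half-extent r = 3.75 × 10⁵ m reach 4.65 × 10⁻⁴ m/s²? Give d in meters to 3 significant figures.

5.89 × 10⁸ m

2GMr/d³ = a_tidal  ⇒  d = (2GMr / a_tidal)^(1/3)
d = (2 × 6.674×10⁻¹¹ × (1.90 × 10²⁷) × (3.75 × 10⁵) / (4.65 × 10⁻⁴))^(1/3)
  = 5.89 × 10⁸ m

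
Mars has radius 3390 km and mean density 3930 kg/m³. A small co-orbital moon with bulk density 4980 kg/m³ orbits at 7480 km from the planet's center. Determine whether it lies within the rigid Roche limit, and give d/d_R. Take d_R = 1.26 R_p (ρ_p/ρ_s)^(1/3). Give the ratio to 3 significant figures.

outside; d/d_R ≈ 1.90

d_R = 1.26 × (3390 km) × (3930/4980)^(1/3) = 3947 km
d/d_R = (7480) / (3947) = 1.90
Since d/d_R > 1, the body is outside the Roche limit.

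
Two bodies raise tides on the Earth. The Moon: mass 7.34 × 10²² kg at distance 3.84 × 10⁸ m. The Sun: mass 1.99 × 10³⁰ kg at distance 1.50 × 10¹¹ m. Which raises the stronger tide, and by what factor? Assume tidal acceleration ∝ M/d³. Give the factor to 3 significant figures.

Compare M/d³ for the two perturbers:
The Moon: (7.34 × 10²²) / (3.84 × 10⁸)³ = 1.296 × 10⁻³
The Sun: (1.99 × 10³⁰) / (1.50 × 10¹¹)³ = 5.896 × 10⁻⁴
Ratio (larger/smaller) = 2.20

The Moon, by a factor of ≈ 2.20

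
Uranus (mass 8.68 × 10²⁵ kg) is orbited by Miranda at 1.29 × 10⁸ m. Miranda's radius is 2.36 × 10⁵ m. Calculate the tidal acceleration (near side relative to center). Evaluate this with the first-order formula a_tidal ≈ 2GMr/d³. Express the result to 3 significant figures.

1.27 × 10⁻³ m/s²

The tidal stretch is the gradient of GM/d² times the body's extent r, hence the 1/d³ dependence.
Δg = 2GMr/d³
   = 2 × (6.674 × 10⁻¹¹) × (8.68 × 10²⁵) × (2.36 × 10⁵) / (1.29 × 10⁸)³
   = 1.27 × 10⁻³ m/s²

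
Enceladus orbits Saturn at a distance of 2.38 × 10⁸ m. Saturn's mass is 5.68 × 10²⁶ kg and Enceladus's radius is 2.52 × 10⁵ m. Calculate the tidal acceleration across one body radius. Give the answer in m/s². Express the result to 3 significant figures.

1.42 × 10⁻³ m/s²

Since r ≪ d, expand the inverse-square field across one radius to get the leading 2GMr/d³ term.
Δa = 2GMr/d³
   = 2 × (6.674 × 10⁻¹¹) × (5.68 × 10²⁶) × (2.52 × 10⁵) / (2.38 × 10⁸)³
   = 1.42 × 10⁻³ m/s²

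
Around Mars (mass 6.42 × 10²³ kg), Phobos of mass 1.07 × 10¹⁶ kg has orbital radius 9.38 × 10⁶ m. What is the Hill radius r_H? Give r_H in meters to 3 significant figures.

r_H ≈ a (m/3M)^(1/3)
    = (9.38 × 10⁶) × (1.07 × 10¹⁶ / (3 × 6.42 × 10²³))^(1/3)
    = 1.66 × 10⁴ m

1.66 × 10⁴ m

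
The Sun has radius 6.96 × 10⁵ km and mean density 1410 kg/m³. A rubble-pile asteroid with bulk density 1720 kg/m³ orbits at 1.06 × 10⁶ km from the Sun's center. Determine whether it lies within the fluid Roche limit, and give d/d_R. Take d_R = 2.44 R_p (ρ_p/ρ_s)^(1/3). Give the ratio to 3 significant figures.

d_R = 2.44 × (6.96 × 10⁵ km) × (1410/1720)^(1/3) = 1.589 × 10⁶ km
d/d_R = (1.06 × 10⁶) / (1.589 × 10⁶) = 0.667
Since d/d_R < 1, the body is inside the Roche limit.

inside; d/d_R ≈ 0.667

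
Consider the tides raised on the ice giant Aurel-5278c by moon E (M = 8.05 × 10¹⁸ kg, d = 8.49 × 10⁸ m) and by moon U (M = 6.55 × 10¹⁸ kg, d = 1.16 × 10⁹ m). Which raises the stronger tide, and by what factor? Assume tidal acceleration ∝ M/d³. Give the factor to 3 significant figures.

Moon E, by a factor of ≈ 3.13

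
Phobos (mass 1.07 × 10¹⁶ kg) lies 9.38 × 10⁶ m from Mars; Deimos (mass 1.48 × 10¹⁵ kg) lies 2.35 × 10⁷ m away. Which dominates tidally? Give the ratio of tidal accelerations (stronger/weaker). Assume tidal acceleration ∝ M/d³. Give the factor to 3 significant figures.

Tidal stretch scales as M/d³; compute that for each body.
Phobos: (1.07 × 10¹⁶) / (9.38 × 10⁶)³ = 1.297 × 10⁻⁵
Deimos: (1.48 × 10¹⁵) / (2.35 × 10⁷)³ = 1.140 × 10⁻⁷
Ratio (larger/smaller) = 114

Phobos, by a factor of ≈ 114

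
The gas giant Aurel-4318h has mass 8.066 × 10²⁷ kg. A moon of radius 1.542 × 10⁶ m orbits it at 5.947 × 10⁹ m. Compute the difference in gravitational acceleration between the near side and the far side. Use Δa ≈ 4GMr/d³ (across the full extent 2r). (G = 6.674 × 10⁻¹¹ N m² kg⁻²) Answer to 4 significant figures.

Δg = 4GMr/d³
   = 4 × (6.674 × 10⁻¹¹) × (8.066 × 10²⁷) × (1.542 × 10⁶) / (5.947 × 10⁹)³
   = 1.579 × 10⁻⁵ m/s²

1.579 × 10⁻⁵ m/s²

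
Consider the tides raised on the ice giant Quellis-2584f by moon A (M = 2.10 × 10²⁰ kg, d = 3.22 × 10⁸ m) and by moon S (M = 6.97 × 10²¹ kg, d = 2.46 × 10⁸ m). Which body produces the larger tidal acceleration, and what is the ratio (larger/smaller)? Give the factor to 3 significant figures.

Tidal acceleration ∝ M/d³, so compare M/d³ for each.
Moon A: (2.10 × 10²⁰) / (3.22 × 10⁸)³ = 6.290 × 10⁻⁶
Moon S: (6.97 × 10²¹) / (2.46 × 10⁸)³ = 4.682 × 10⁻⁴
Ratio (larger/smaller) = 74.4

Moon S, by a factor of ≈ 74.4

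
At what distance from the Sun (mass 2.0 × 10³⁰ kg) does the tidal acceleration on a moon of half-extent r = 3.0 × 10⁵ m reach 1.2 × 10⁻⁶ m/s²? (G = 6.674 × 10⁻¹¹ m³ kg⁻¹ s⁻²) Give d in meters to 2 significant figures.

2GMr/d³ = a_tidal  ⇒  d = (2GMr / a_tidal)^(1/3)
d = (2 × 6.674×10⁻¹¹ × (2.0 × 10³⁰) × (3.0 × 10⁵) / (1.2 × 10⁻⁶))^(1/3)
  = 4.1 × 10¹⁰ m

4.1 × 10¹⁰ m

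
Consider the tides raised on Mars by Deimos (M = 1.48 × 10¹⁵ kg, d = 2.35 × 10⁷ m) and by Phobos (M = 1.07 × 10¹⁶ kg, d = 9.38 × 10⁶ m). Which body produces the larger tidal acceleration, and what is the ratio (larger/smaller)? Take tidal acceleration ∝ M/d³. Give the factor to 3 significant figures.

Phobos, by a factor of ≈ 114

Tidal stretch scales as M/d³; compute that for each body.
Deimos: (1.48 × 10¹⁵) / (2.35 × 10⁷)³ = 1.140 × 10⁻⁷
Phobos: (1.07 × 10¹⁶) / (9.38 × 10⁶)³ = 1.297 × 10⁻⁵
Ratio (larger/smaller) = 114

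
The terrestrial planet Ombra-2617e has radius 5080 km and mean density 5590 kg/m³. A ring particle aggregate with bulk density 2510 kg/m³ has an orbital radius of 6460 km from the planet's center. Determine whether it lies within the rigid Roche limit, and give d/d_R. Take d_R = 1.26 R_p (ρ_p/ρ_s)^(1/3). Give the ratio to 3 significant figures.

d_R = 1.26 × (5080 km) × (5590/2510)^(1/3) = 8359 km
d/d_R = (6460) / (8359) = 0.773
Since d/d_R < 1, the body is inside the Roche limit.

inside; d/d_R ≈ 0.773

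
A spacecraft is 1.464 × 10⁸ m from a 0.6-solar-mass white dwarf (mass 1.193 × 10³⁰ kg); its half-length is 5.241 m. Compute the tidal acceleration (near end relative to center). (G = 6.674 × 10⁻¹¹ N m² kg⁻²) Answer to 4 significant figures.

Δa = 2GMr/d³
   = 2 × (6.674 × 10⁻¹¹) × (1.193 × 10³⁰) × (5.241) / (1.464 × 10⁸)³
   = 2.660 × 10⁻⁴ m/s²

2.660 × 10⁻⁴ m/s²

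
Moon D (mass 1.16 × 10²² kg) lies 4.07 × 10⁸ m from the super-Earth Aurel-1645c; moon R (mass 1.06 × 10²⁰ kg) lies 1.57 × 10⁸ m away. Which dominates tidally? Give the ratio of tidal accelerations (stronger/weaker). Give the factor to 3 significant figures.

Compare M/d³ for the two perturbers:
Moon D: (1.16 × 10²²) / (4.07 × 10⁸)³ = 1.721 × 10⁻⁴
Moon R: (1.06 × 10²⁰) / (1.57 × 10⁸)³ = 2.739 × 10⁻⁵
Ratio (larger/smaller) = 6.28

Moon D, by a factor of ≈ 6.28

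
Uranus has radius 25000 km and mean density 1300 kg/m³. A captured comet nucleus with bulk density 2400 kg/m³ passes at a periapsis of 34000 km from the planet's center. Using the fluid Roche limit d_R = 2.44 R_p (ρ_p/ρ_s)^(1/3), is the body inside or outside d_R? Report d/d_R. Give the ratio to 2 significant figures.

inside; d/d_R ≈ 0.68

d_R = 2.44 × (25000 km) × (1300/2400)^(1/3) = 49720 km
d/d_R = (34000) / (49720) = 0.68
Since d/d_R < 1, the body is inside the Roche limit.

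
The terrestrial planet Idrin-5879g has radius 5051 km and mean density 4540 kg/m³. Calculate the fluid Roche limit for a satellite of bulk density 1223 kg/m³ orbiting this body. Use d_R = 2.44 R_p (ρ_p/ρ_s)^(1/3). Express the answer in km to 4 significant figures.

d_R = 2.44 × 5051 km × (4540/1223)^(1/3)
    = 19080 km

19080 km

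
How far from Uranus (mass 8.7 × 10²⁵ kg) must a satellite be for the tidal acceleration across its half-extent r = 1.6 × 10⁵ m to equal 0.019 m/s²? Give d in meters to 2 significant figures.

4.6 × 10⁷ m

2GMr/d³ = a_tidal  ⇒  d = (2GMr / a_tidal)^(1/3)
d = (2 × 6.674×10⁻¹¹ × (8.7 × 10²⁵) × (1.6 × 10⁵) / (0.019))^(1/3)
  = 4.6 × 10⁷ m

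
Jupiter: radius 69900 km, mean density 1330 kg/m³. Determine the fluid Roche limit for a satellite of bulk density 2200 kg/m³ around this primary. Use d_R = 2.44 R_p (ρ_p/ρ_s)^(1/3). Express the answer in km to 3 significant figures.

1.44 × 10⁵ km

d_R = 2.44 × 69900 km × (1330/2200)^(1/3)
    = 1.44 × 10⁵ km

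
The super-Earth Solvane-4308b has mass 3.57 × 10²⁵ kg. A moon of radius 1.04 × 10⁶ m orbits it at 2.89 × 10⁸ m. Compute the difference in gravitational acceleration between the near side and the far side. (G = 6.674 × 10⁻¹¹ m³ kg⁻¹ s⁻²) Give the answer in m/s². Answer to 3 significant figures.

4.11 × 10⁻⁴ m/s²

a_tidal = 4GMr/d³
        = 4 × (6.674 × 10⁻¹¹) × (3.57 × 10²⁵) × (1.04 × 10⁶) / (2.89 × 10⁸)³
        = 4.11 × 10⁻⁴ m/s²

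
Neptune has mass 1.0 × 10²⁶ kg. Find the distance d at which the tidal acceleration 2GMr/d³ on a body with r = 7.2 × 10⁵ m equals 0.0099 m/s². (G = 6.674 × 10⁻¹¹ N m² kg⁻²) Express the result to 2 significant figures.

9.9 × 10⁷ m

2GMr/d³ = a_tidal  ⇒  d = (2GMr / a_tidal)^(1/3)
d = (2 × 6.674×10⁻¹¹ × (1.0 × 10²⁶) × (7.2 × 10⁵) / (0.0099))^(1/3)
  = 9.9 × 10⁷ m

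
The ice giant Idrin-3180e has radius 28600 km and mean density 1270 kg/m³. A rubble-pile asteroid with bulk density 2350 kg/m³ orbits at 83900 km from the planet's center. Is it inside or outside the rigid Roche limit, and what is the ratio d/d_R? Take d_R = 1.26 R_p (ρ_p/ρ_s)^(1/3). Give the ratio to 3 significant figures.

d_R = 1.26 × (28600 km) × (1270/2350)^(1/3) = 29350 km
d/d_R = (83900) / (29350) = 2.86
Since d/d_R > 1, the body is outside the Roche limit.

outside; d/d_R ≈ 2.86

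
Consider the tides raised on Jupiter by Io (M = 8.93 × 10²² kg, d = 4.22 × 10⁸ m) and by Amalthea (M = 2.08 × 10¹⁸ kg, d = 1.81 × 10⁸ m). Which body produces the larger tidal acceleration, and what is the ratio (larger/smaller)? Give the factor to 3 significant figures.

Compare M/d³ for the two perturbers:
Io: (8.93 × 10²²) / (4.22 × 10⁸)³ = 1.188 × 10⁻³
Amalthea: (2.08 × 10¹⁸) / (1.81 × 10⁸)³ = 3.508 × 10⁻⁷
Ratio (larger/smaller) = 3390

Io, by a factor of ≈ 3390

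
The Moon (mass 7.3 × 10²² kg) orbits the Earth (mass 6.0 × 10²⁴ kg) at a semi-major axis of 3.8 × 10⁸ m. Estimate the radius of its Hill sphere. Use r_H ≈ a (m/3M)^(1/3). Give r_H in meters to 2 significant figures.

6.1 × 10⁷ m

r_H ≈ a (m/3M)^(1/3)
    = (3.8 × 10⁸) × (7.3 × 10²² / (3 × 6.0 × 10²⁴))^(1/3)
    = 6.1 × 10⁷ m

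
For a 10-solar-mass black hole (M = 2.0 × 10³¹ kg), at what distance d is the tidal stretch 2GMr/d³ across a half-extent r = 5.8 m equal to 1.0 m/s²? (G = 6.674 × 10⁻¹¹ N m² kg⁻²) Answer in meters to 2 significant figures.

2.5 × 10⁷ m

2GMr/d³ = a_tidal  ⇒  d = (2GMr / a_tidal)^(1/3)
d = (2 × 6.674×10⁻¹¹ × (2.0 × 10³¹) × (5.8) / (1.0))^(1/3)
  = 2.5 × 10⁷ m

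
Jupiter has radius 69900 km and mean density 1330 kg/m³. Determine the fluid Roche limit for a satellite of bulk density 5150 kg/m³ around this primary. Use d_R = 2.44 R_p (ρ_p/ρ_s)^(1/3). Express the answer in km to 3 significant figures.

d_R = 2.44 × 69900 km × (1330/5150)^(1/3)
    = 1.09 × 10⁵ km

1.09 × 10⁵ km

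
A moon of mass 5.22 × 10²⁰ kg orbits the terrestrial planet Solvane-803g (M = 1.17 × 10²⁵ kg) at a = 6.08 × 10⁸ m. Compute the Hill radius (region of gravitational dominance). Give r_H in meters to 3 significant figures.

r_H ≈ a (m/3M)^(1/3)
    = (6.08 × 10⁸) × (5.22 × 10²⁰ / (3 × 1.17 × 10²⁵))^(1/3)
    = 1.50 × 10⁷ m

1.50 × 10⁷ m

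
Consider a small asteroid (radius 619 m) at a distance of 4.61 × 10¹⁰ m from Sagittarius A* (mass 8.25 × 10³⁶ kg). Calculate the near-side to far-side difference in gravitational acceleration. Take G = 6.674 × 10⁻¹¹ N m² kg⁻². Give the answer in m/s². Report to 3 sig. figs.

1.39 × 10⁻² m/s²

a_tidal = 4GMr/d³
        = 4 × (6.674 × 10⁻¹¹) × (8.25 × 10³⁶) × (619) / (4.61 × 10¹⁰)³
        = 1.39 × 10⁻² m/s²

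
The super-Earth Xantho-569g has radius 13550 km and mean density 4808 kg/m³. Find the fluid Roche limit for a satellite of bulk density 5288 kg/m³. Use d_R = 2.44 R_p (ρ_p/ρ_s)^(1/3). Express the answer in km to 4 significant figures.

32030 km

d_R = 2.44 × 13550 km × (4808/5288)^(1/3)
    = 32030 km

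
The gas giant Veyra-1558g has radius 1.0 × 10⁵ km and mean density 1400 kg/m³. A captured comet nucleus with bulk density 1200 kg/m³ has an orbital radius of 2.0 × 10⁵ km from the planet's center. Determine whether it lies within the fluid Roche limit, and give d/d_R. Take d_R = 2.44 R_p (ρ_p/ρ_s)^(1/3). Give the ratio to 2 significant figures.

inside; d/d_R ≈ 0.78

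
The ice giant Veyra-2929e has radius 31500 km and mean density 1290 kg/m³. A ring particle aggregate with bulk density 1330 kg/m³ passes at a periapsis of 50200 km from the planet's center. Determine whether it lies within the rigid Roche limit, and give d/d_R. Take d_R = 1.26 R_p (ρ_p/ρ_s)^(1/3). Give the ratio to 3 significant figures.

outside; d/d_R ≈ 1.28

d_R = 1.26 × (31500 km) × (1290/1330)^(1/3) = 39290 km
d/d_R = (50200) / (39290) = 1.28
Since d/d_R > 1, the body is outside the Roche limit.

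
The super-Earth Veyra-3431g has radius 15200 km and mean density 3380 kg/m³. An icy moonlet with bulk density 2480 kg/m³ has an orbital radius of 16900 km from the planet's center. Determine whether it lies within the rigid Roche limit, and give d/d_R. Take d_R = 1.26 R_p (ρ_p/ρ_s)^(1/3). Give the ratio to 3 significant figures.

d_R = 1.26 × (15200 km) × (3380/2480)^(1/3) = 21230 km
d/d_R = (16900) / (21230) = 0.796
Since d/d_R < 1, the body is inside the Roche limit.

inside; d/d_R ≈ 0.796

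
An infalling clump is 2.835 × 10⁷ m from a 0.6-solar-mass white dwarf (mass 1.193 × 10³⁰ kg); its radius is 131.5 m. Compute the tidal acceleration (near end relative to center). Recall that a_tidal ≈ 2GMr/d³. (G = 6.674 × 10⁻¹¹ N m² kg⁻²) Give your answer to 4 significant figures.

Δg = 2GMr/d³
   = 2 × (6.674 × 10⁻¹¹) × (1.193 × 10³⁰) × (131.5) / (2.835 × 10⁷)³
   = 9.190 × 10⁻¹ m/s²

9.190 × 10⁻¹ m/s²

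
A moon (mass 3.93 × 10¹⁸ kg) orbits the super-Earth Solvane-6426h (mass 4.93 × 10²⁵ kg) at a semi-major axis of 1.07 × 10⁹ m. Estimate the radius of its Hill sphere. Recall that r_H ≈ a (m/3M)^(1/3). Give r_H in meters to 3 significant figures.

3.19 × 10⁶ m

r_H ≈ a (m/3M)^(1/3)
    = (1.07 × 10⁹) × (3.93 × 10¹⁸ / (3 × 4.93 × 10²⁵))^(1/3)
    = 3.19 × 10⁶ m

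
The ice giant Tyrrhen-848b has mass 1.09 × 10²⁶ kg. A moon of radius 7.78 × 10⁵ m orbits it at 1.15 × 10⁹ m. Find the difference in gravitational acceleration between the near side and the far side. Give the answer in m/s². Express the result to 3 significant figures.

a_tidal = 4GMr/d³
        = 4 × (6.674 × 10⁻¹¹) × (1.09 × 10²⁶) × (7.78 × 10⁵) / (1.15 × 10⁹)³
        = 1.49 × 10⁻⁵ m/s²

1.49 × 10⁻⁵ m/s²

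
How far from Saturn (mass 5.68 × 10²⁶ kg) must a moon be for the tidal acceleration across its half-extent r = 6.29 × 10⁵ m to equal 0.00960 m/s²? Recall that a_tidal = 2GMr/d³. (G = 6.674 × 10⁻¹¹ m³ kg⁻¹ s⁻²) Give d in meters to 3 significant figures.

2GMr/d³ = a_tidal  ⇒  d = (2GMr / a_tidal)^(1/3)
d = (2 × 6.674×10⁻¹¹ × (5.68 × 10²⁶) × (6.29 × 10⁵) / (0.00960))^(1/3)
  = 1.71 × 10⁸ m

1.71 × 10⁸ m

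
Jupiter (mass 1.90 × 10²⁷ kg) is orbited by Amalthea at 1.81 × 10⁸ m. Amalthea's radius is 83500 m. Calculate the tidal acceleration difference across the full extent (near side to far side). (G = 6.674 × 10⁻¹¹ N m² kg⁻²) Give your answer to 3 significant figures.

a_tidal = 4GMr/d³
        = 4 × (6.674 × 10⁻¹¹) × (1.90 × 10²⁷) × (83500) / (1.81 × 10⁸)³
        = 7.14 × 10⁻³ m/s²

7.14 × 10⁻³ m/s²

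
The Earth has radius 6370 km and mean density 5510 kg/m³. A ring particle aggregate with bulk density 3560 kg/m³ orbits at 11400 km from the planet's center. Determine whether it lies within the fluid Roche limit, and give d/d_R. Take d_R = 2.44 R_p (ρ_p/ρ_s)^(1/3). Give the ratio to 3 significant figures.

inside; d/d_R ≈ 0.634

d_R = 2.44 × (6370 km) × (5510/3560)^(1/3) = 17980 km
d/d_R = (11400) / (17980) = 0.634
Since d/d_R < 1, the body is inside the Roche limit.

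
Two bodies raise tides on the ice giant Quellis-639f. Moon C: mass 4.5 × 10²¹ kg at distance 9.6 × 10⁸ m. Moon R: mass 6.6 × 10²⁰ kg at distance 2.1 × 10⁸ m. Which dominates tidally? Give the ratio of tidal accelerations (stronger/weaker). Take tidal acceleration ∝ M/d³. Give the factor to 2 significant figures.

Moon R, by a factor of ≈ 14

Compare M/d³ for the two perturbers:
Moon C: (4.5 × 10²¹) / (9.6 × 10⁸)³ = 5.086 × 10⁻⁶
Moon R: (6.6 × 10²⁰) / (2.1 × 10⁸)³ = 7.127 × 10⁻⁵
Ratio (larger/smaller) = 14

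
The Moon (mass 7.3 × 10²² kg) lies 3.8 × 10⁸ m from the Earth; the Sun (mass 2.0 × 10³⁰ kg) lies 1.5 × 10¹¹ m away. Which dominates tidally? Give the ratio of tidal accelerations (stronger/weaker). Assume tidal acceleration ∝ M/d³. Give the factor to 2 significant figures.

Tidal acceleration ∝ M/d³, so compare M/d³ for each.
The Moon: (7.3 × 10²²) / (3.8 × 10⁸)³ = 1.330 × 10⁻³
The Sun: (2.0 × 10³⁰) / (1.5 × 10¹¹)³ = 5.926 × 10⁻⁴
Ratio (larger/smaller) = 2.2

The Moon, by a factor of ≈ 2.2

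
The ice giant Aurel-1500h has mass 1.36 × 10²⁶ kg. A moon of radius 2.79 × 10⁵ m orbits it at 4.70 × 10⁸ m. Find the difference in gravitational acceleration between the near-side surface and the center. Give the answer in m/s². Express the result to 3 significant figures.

4.88 × 10⁻⁵ m/s²

Differencing GM/(d−r)² and GM/d² to first order in r/d gives 2GMr/d³.
Δa = 2GMr/d³
   = 2 × (6.674 × 10⁻¹¹) × (1.36 × 10²⁶) × (2.79 × 10⁵) / (4.70 × 10⁸)³
   = 4.88 × 10⁻⁵ m/s²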